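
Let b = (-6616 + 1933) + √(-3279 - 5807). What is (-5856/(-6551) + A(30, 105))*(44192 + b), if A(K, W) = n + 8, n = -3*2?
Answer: 749011622/6551 + 18958*I*√9086/6551 ≈ 1.1434e+5 + 275.85*I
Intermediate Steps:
n = -6
b = -4683 + I*√9086 (b = -4683 + √(-9086) = -4683 + I*√9086 ≈ -4683.0 + 95.321*I)
A(K, W) = 2 (A(K, W) = -6 + 8 = 2)
(-5856/(-6551) + A(30, 105))*(44192 + b) = (-5856/(-6551) + 2)*(44192 + (-4683 + I*√9086)) = (-5856*(-1/6551) + 2)*(39509 + I*√9086) = (5856/6551 + 2)*(39509 + I*√9086) = 18958*(39509 + I*√9086)/6551 = 749011622/6551 + 18958*I*√9086/6551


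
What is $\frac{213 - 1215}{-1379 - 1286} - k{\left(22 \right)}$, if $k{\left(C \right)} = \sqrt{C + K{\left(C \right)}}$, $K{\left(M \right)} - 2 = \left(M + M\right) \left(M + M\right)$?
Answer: $\frac{1002}{2665} - 14 \sqrt{10} \approx -43.896$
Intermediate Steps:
$K{\left(M \right)} = 2 + 4 M^{2}$ ($K{\left(M \right)} = 2 + \left(M + M\right) \left(M + M\right) = 2 + 2 M 2 M = 2 + 4 M^{2}$)
$k{\left(C \right)} = \sqrt{2 + C + 4 C^{2}}$ ($k{\left(C \right)} = \sqrt{C + \left(2 + 4 C^{2}\right)} = \sqrt{2 + C + 4 C^{2}}$)
$\frac{213 - 1215}{-1379 - 1286} - k{\left(22 \right)} = \frac{213 - 1215}{-1379 - 1286} - \sqrt{2 + 22 + 4 \cdot 22^{2}} = - \frac{1002}{-2665} - \sqrt{2 + 22 + 4 \cdot 484} = \left(-1002\right) \left(- \frac{1}{2665}\right) - \sqrt{2 + 22 + 1936} = \frac{1002}{2665} - \sqrt{1960} = \frac{1002}{2665} - 14 \sqrt{10}$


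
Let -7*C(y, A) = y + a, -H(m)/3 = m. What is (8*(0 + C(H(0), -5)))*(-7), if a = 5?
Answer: 40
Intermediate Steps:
H(m) = -3*m
C(y, A) = -5/7 - y/7 (C(y, A) = -(y + 5)/7 = -(5 + y)/7 = -5/7 - y/7)
(8*(0 + C(H(0), -5)))*(-7) = (8*(0 + (-5/7 - (-3)*0/7)))*(-7) = (8*(0 + (-5/7 - ⅐*0)))*(-7) = (8*(0 + (-5/7 + 0)))*(-7) = (8*(0 - 5/7))*(-7) = (8*(-5/7))*(-7) = -40/7*(-7) = 40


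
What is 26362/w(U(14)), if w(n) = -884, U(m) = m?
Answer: -13181/442 ≈ -29.821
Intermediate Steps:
26362/w(U(14)) = 26362/(-884) = 26362*(-1/884) = -13181/442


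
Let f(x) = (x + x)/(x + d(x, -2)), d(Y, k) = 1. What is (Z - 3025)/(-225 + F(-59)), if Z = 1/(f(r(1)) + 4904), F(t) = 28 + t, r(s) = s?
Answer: 1854703/156960 ≈ 11.816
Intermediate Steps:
f(x) = 2*x/(1 + x) (f(x) = (x + x)/(x + 1) = (2*x)/(1 + x) = 2*x/(1 + x))
Z = 1/4905 (Z = 1/(2*1/(1 + 1) + 4904) = 1/(2*1/2 + 4904) = 1/(2*1*(½) + 4904) = 1/(1 + 4904) = 1/4905 ≈ 0.00020387)
(Z - 3025)/(-225 + F(-59)) = (1/4905 - 3025)/(-225 + (28 - 59)) = -14837624/(4905*(-225 - 31)) = -14837624/4905/(-256) = -14837624/4905*(-1/256) = 1854703/156960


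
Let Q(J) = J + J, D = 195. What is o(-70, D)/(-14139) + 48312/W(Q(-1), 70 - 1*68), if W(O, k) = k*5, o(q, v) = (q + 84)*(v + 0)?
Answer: 113842678/23565 ≈ 4831.0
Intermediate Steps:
o(q, v) = v*(84 + q) (o(q, v) = (84 + q)*v = v*(84 + q))
Q(J) = 2*J
W(O, k) = 5*k
o(-70, D)/(-14139) + 48312/W(Q(-1), 70 - 1*68) = (195*(84 - 70))/(-14139) + 48312/((5*(70 - 1*68))) = (195*14)*(-1/14139) + 48312/((5*(70 - 68))) = 2730*(-1/14139) + 48312/((5*2)) = -910/4713 + 48312/10 = -910/4713 + 48312*(1/10) = -910/4713 + 24156/5 = 113842678/23565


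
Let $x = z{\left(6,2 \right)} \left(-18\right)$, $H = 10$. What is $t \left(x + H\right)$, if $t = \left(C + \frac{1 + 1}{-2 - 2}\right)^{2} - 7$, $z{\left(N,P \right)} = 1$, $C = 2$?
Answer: $38$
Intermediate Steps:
$x = -18$ ($x = 1 \left(-18\right) = -18$)
$t = - \frac{19}{4}$ ($t = \left(2 + \frac{1 + 1}{-2 - 2}\right)^{2} - 7 = \left(2 + \frac{2}{-4}\right)^{2} - 7 = \left(2 + 2 \left(- \frac{1}{4}\right)\right)^{2} - 7 = \left(2 - \frac{1}{2}\right)^{2} - 7 = \left(\frac{3}{2}\right)^{2} - 7 = \frac{9}{4} - 7 = - \frac{19}{4} \approx -4.75$)
$t \left(x + H\right) = - \frac{19 \left(-18 + 10\right)}{4} = \left(- \frac{19}{4}\right) \left(-8\right) = 38$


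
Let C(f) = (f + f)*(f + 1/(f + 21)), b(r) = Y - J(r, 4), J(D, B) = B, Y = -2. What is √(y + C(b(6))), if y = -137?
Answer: I*√1645/5 ≈ 8.1117*I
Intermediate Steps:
b(r) = -6 (b(r) = -2 - 1*4 = -2 - 4 = -6)
C(f) = 2*f*(f + 1/(21 + f)) (C(f) = (2*f)*(f + 1/(21 + f)) = 2*f*(f + 1/(21 + f)))
√(y + C(b(6))) = √(-137 + 2*(-6)*(1 + (-6)² + 21*(-6))/(21 - 6)) = √(-137 + 2*(-6)*(1 + 36 - 126)/15) = √(-137 + 2*(-6)*(1/15)*(-89)) = √(-137 + 356/5) = √(-329/5) = I*√1645/5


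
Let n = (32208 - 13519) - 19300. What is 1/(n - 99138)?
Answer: -1/99749 ≈ -1.0025e-5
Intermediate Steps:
n = -611 (n = 18689 - 19300 = -611)
1/(n - 99138) = 1/(-611 - 99138) = 1/(-99749) = -1/99749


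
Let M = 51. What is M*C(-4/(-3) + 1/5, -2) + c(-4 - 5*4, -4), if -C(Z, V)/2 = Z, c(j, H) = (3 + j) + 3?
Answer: -872/5 ≈ -174.40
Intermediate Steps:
c(j, H) = 6 + j
C(Z, V) = -2*Z
M*C(-4/(-3) + 1/5, -2) + c(-4 - 5*4, -4) = 51*(-2*(-4/(-3) + 1/5)) + (6 + (-4 - 5*4)) = 51*(-2*(-4*(-⅓) + 1*(⅕))) + (6 + (-4 - 20)) = 51*(-2*(4/3 + ⅕)) + (6 - 24) = 51*(-2*23/15) - 18 = 51*(-46/15) - 18 = -782/5 - 18 = -872/5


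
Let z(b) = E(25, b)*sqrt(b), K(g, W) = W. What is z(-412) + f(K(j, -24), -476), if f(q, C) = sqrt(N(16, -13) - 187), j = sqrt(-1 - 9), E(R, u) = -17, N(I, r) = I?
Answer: I*(-34*sqrt(103) + 3*sqrt(19)) ≈ -331.99*I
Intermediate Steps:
j = I*sqrt(10) (j = sqrt(-10) = I*sqrt(10) ≈ 3.1623*I)
f(q, C) = 3*I*sqrt(19) (f(q, C) = sqrt(16 - 187) = sqrt(-171) = 3*I*sqrt(19))
z(b) = -17*sqrt(b)
z(-412) + f(K(j, -24), -476) = -34*I*sqrt(103) + 3*I*sqrt(19)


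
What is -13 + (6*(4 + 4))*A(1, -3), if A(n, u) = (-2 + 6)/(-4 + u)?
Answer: -283/7 ≈ -40.429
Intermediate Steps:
A(n, u) = 4/(-4 + u)
-13 + (6*(4 + 4))*A(1, -3) = -13 + (6*(4 + 4))*(4/(-4 - 3)) = -13 + (6*8)*(4/(-7)) = -13 + 48*(4*(-⅐)) = -13 + 48*(-4/7) = -13 - 192/7 = -283/7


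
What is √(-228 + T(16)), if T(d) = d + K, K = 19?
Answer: I*√193 ≈ 13.892*I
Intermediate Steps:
T(d) = 19 + d (T(d) = d + 19 = 19 + d)
√(-228 + T(16)) = √(-228 + (19 + 16)) = √(-228 + 35) = √(-193) = I*√193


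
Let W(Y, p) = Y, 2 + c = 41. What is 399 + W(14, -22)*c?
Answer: 945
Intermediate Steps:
c = 39 (c = -2 + 41 = 39)
399 + W(14, -22)*c = 399 + 14*39 = 399 + 546 = 945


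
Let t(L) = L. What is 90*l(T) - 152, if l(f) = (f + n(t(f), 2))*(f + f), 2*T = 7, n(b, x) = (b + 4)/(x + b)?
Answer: 32033/11 ≈ 2912.1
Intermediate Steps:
n(b, x) = (4 + b)/(b + x)
T = 7/2 (T = (½)*7 = 7/2 ≈ 3.5000)
l(f) = 2*f*(f + (4 + f)/(2 + f)) (l(f) = (f + (4 + f)/(f + 2))*(f + f) = (f + (4 + f)/(2 + f))*(2*f) = 2*f*(f + (4 + f)/(2 + f)))
90*l(T) - 152 = 90*(2*(7/2)*(4 + 7/2 + 7*(2 + 7/2)/2)/(2 + 7/2)) - 152 = 90*(2*(7/2)*(4 + 7/2 + (7/2)*(11/2))/(11/2)) - 152 = 90*(2*(7/2)*(2/11)*(4 + 7/2 + 77/4)) - 152 = 90*(2*(7/2)*(2/11)*(107/4)) - 152 = 90*(749/22) - 152 = 33705/11 - 152 = 32033/11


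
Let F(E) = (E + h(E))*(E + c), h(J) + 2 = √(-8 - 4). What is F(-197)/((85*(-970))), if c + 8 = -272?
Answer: -94923/82450 + 477*I*√3/41225 ≈ -1.1513 + 0.020041*I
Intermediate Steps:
c = -280 (c = -8 - 272 = -280)
h(J) = -2 + 2*I*√3 (h(J) = -2 + √(-8 - 4) = -2 + √(-12) = -2 + 2*I*√3)
F(E) = (-280 + E)*(-2 + E + 2*I*√3) (F(E) = (E + (-2 + 2*I*√3))*(E - 280) = (-2 + E + 2*I*√3)*(-280 + E) = (-280 + E)*(-2 + E + 2*I*√3))
F(-197)/((85*(-970))) = (560 + (-197)² - 282*(-197) - 560*I*√3 + 2*I*(-197)*√3)/((85*(-970))) = (560 + 38809 + 55554 - 560*I*√3 - 394*I*√3)/(-82450) = (94923 - 954*I*√3)*(-1/82450) = -94923/82450 + 477*I*√3/41225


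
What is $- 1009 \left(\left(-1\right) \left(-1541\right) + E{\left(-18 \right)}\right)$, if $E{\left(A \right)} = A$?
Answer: $-1536707$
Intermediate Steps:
$- 1009 \left(\left(-1\right) \left(-1541\right) + E{\left(-18 \right)}\right) = - 1009 \left(\left(-1\right) \left(-1541\right) - 18\right) = - 1009 \left(1541 - 18\right) = \left(-1009\right) 1523 = -1536707$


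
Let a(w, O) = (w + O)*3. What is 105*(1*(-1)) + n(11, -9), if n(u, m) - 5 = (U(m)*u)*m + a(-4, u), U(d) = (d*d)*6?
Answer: -48193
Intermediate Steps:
U(d) = 6*d**2 (U(d) = d**2*6 = 6*d**2)
a(w, O) = 3*O + 3*w (a(w, O) = (O + w)*3 = 3*O + 3*w)
n(u, m) = -7 + 3*u + 6*u*m**3 (n(u, m) = 5 + (((6*m**2)*u)*m + (3*u + 3*(-4))) = 5 + ((6*u*m**2)*m + (3*u - 12)) = 5 + (6*u*m**3 + (-12 + 3*u)) = 5 + (-12 + 3*u + 6*u*m**3) = -7 + 3*u + 6*u*m**3)
105*(1*(-1)) + n(11, -9) = 105*(1*(-1)) + (-7 + 3*11 + 6*11*(-9)**3) = 105*(-1) + (-7 + 33 + 6*11*(-729)) = -105 + (-7 + 33 - 48114) = -105 - 48088 = -48193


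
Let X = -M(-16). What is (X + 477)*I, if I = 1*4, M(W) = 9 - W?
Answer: 1808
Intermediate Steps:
X = -25 (X = -(9 - 1*(-16)) = -(9 + 16) = -1*25 = -25)
I = 4
(X + 477)*I = (-25 + 477)*4 = 452*4 = 1808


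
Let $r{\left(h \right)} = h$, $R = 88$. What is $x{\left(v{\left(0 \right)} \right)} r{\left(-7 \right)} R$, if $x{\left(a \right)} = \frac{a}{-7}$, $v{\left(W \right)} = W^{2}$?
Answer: $0$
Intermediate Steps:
$x{\left(a \right)} = - \frac{a}{7}$ ($x{\left(a \right)} = a \left(- \frac{1}{7}\right) = - \frac{a}{7}$)
$x{\left(v{\left(0 \right)} \right)} r{\left(-7 \right)} R = - \frac{0^{2}}{7} \left(-7\right) 88 = \left(- \frac{1}{7}\right) 0 \left(-7\right) 88 = 0 \left(-7\right) 88 = 0 \cdot 88 = 0$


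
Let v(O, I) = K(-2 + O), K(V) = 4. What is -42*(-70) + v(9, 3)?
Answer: 2944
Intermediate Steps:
v(O, I) = 4
-42*(-70) + v(9, 3) = -42*(-70) + 4 = 2940 + 4 = 2944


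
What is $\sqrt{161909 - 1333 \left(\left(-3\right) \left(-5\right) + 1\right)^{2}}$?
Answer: $37 i \sqrt{131} \approx 423.48 i$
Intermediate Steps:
$\sqrt{161909 - 1333 \left(\left(-3\right) \left(-5\right) + 1\right)^{2}} = \sqrt{161909 - 1333 \left(15 + 1\right)^{2}} = \sqrt{161909 - 1333 \cdot 16^{2}} = \sqrt{161909 - 341248} = \sqrt{-179339} = 37 i \sqrt{131}$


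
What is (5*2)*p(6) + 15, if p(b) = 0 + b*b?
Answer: 375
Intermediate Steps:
p(b) = b² (p(b) = 0 + b² = b²)
(5*2)*p(6) + 15 = (5*2)*6² + 15 = 10*36 + 15 = 360 + 15 = 375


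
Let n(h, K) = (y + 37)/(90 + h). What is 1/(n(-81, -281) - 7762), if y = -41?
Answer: -9/69862 ≈ -0.00012883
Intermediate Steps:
n(h, K) = -4/(90 + h) (n(h, K) = (-41 + 37)/(90 + h) = -4/(90 + h))
1/(n(-81, -281) - 7762) = 1/(-4/(90 - 81) - 7762) = 1/(-4/9 - 7762) = 1/(-69862/9) = -9/69862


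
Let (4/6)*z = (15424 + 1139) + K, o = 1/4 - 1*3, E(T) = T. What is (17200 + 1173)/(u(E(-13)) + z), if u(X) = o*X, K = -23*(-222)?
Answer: 73492/130157 ≈ 0.56464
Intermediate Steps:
K = 5106
o = -11/4 (o = 1/4 - 3 = -11/4 ≈ -2.7500)
z = 65007/2 (z = 3*((15424 + 1139) + 5106)/2 = 3*(16563 + 5106)/2 = (3/2)*21669 = 65007/2 ≈ 32504.)
u(X) = -11*X/4
(17200 + 1173)/(u(E(-13)) + z) = (17200 + 1173)/(-11/4*(-13) + 65007/2) = 18373/(143/4 + 65007/2) = 18373/(130157/4) = 18373*(4/130157) = 73492/130157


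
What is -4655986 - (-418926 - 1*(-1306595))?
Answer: -5543655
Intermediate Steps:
-4655986 - (-418926 - 1*(-1306595)) = -4655986 - (-418926 + 1306595) = -4655986 - 1*887669 = -4655986 - 887669 = -5543655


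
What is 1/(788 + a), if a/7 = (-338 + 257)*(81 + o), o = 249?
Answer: -1/186322 ≈ -5.3671e-6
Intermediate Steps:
a = -187110 (a = 7*((-338 + 257)*(81 + 249)) = 7*(-81*330) = 7*(-26730) = -187110)
1/(788 + a) = 1/(788 - 187110) = 1/(-186322) = -1/186322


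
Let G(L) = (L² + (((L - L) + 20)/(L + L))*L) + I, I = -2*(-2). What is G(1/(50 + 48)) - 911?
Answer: -8614787/9604 ≈ -897.00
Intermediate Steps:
I = 4
G(L) = 14 + L² (G(L) = (L² + (((L - L) + 20)/(L + L))*L) + 4 = (L² + ((0 + 20)/((2*L)))*L) + 4 = (L² + (20*(1/(2*L)))*L) + 4 = (L² + (10/L)*L) + 4 = (L² + 10) + 4 = (10 + L²) + 4 = 14 + L²)
G(1/(50 + 48)) - 911 = (14 + (1/(50 + 48))²) - 911 = (14 + (1/98)²) - 911 = (14 + 1/9604) - 911 = 134457/9604 - 911 = -8614787/9604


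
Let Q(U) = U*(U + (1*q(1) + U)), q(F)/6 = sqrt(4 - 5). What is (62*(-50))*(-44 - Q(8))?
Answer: 533200 + 148800*I ≈ 5.332e+5 + 1.488e+5*I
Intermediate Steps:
q(F) = 6*I (q(F) = 6*sqrt(4 - 5) = 6*sqrt(-1) = 6*I)
Q(U) = U*(2*U + 6*I) (Q(U) = U*(U + (1*(6*I) + U)) = U*(U + (6*I + U)) = U*(U + (U + 6*I)) = U*(2*U + 6*I))
(62*(-50))*(-44 - Q(8)) = (62*(-50))*(-44 - 2*8*(8 + 3*I)) = -3100*(-44 - (128 + 48*I)) = -3100*(-44 + (-128 - 48*I)) = -3100*(-172 - 48*I) = 533200 + 148800*I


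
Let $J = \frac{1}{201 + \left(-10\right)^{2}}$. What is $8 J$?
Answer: $\frac{8}{301} \approx 0.026578$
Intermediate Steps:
$J = \frac{1}{301}$ ($J = \frac{1}{201 + 100} = \frac{1}{301} \approx 0.0033223$)
$8 J = 8 \cdot \frac{1}{301} = \frac{8}{301}$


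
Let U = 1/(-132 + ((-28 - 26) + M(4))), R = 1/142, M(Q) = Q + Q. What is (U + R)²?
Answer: 81/39929761 ≈ 2.0286e-6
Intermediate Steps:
M(Q) = 2*Q
R = 1/142 ≈ 0.0070423
U = -1/178 (U = 1/(-132 + ((-28 - 26) + 2*4)) = 1/(-132 + (-54 + 8)) = 1/(-132 - 46) = 1/(-178) = -1/178 ≈ -0.0056180)
(U + R)² = (-1/178 + 1/142)² = (9/6319)² = 81/39929761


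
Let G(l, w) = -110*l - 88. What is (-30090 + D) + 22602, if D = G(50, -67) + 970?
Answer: -12106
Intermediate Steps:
G(l, w) = -88 - 110*l
D = -4618 (D = (-88 - 110*50) + 970 = (-88 - 5500) + 970 = -5588 + 970 = -4618)
(-30090 + D) + 22602 = (-30090 - 4618) + 22602 = -34708 + 22602 = -12106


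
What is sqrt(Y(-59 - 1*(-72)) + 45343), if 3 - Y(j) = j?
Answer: 3*sqrt(5037) ≈ 212.92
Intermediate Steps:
Y(j) = 3 - j
sqrt(Y(-59 - 1*(-72)) + 45343) = sqrt((3 - (-59 - 1*(-72))) + 45343) = sqrt((3 - (-59 + 72)) + 45343) = sqrt((3 - 1*13) + 45343) = sqrt((3 - 13) + 45343) = sqrt(-10 + 45343) = sqrt(45333) = 3*sqrt(5037)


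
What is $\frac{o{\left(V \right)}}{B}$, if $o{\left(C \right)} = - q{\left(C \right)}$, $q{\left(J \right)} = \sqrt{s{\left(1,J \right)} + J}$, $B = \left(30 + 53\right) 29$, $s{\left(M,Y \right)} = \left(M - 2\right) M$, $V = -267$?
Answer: $- \frac{2 i \sqrt{67}}{2407} \approx - 0.0068013 i$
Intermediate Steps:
$s{\left(M,Y \right)} = M \left(-2 + M\right)$ ($s{\left(M,Y \right)} = \left(-2 + M\right) M = M \left(-2 + M\right)$)
$B = 2407$ ($B = 83 \cdot 29 = 2407$)
$q{\left(J \right)} = \sqrt{-1 + J}$ ($q{\left(J \right)} = \sqrt{1 \left(-2 + 1\right) + J} = \sqrt{1 \left(-1\right) + J} = \sqrt{-1 + J}$)
$o{\left(C \right)} = - \sqrt{-1 + C}$
$\frac{o{\left(V \right)}}{B} = \frac{\left(-1\right) \sqrt{-1 - 267}}{2407} = - \sqrt{-268} \cdot \frac{1}{2407} = - 2 i \sqrt{67} \cdot \frac{1}{2407} = - \frac{2 i \sqrt{67}}{2407}$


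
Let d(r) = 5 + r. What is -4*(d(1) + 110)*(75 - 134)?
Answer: 27376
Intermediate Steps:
-4*(d(1) + 110)*(75 - 134) = -4*((5 + 1) + 110)*(75 - 134) = -4*(6 + 110)*(-59) = -464*(-59) = -4*(-6844) = 27376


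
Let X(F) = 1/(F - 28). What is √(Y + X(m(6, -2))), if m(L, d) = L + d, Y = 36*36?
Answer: √186618/12 ≈ 35.999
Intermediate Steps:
Y = 1296
X(F) = 1/(-28 + F)
√(Y + X(m(6, -2))) = √(1296 + 1/(-28 + (6 - 2))) = √(1296 + 1/(-28 + 4)) = √(1296 + 1/(-24)) = √(1296 - 1/24) = √(31103/24) = √186618/12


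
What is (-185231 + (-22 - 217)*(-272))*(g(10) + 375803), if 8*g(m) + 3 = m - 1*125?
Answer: -180713563119/4 ≈ -4.5178e+10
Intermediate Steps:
g(m) = -16 + m/8 (g(m) = -3/8 + (m - 1*125)/8 = -3/8 + (m - 125)/8 = -3/8 + (-125 + m)/8 = -3/8 + (-125/8 + m/8) = -16 + m/8)
(-185231 + (-22 - 217)*(-272))*(g(10) + 375803) = (-185231 + (-22 - 217)*(-272))*((-16 + (⅛)*10) + 375803) = (-185231 - 239*(-272))*((-16 + 5/4) + 375803) = (-185231 + 65008)*(-59/4 + 375803) = -120223*1503153/4 = -180713563119/4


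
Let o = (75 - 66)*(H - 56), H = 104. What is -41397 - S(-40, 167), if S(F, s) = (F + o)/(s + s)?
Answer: -6913495/167 ≈ -41398.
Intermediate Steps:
o = 432 (o = (75 - 66)*(104 - 56) = 9*48 = 432)
S(F, s) = (432 + F)/(2*s) (S(F, s) = (F + 432)/(s + s) = (432 + F)/((2*s)) = (432 + F)*(1/(2*s)) = (432 + F)/(2*s))
-41397 - S(-40, 167) = -41397 - (432 - 40)/(2*167) = -41397 - 392/(2*167) = -41397 - 1*196/167 = -41397 - 196/167 = -6913495/167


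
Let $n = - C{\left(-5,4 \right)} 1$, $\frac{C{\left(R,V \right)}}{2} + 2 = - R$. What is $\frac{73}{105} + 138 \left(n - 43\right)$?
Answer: $- \frac{709937}{105} \approx -6761.3$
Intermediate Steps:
$C{\left(R,V \right)} = -4 - 2 R$ ($C{\left(R,V \right)} = -4 + 2 \left(- R\right) = -4 - 2 R$)
$n = -6$ ($n = - (-4 - -10) 1 = - (-4 + 10) 1 = \left(-1\right) 6 \cdot 1 = \left(-6\right) 1 = -6$)
$\frac{73}{105} + 138 \left(n - 43\right) = \frac{73}{105} + 138 \left(-6 - 43\right) = 73 \cdot \frac{1}{105} + 138 \left(-49\right) = \frac{73}{105} - 6762 = - \frac{709937}{105}$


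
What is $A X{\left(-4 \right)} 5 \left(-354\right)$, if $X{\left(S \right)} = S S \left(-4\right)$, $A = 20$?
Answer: $2265600$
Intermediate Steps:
$X{\left(S \right)} = - 4 S^{2}$ ($X{\left(S \right)} = S^{2} \left(-4\right) = - 4 S^{2}$)
$A X{\left(-4 \right)} 5 \left(-354\right) = 20 - 4 \left(-4\right)^{2} \cdot 5 \left(-354\right) = 20 \left(-4\right) 16 \cdot 5 \left(-354\right) = 20 \left(\left(-64\right) 5\right) \left(-354\right) = 20 \left(-320\right) \left(-354\right) = \left(-6400\right) \left(-354\right) = 2265600$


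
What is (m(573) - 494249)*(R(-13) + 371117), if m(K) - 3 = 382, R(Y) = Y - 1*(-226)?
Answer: -183386519120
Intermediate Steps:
R(Y) = 226 + Y (R(Y) = Y + 226 = 226 + Y)
m(K) = 385 (m(K) = 3 + 382 = 385)
(m(573) - 494249)*(R(-13) + 371117) = (385 - 494249)*((226 - 13) + 371117) = -493864*(213 + 371117) = -493864*371330 = -183386519120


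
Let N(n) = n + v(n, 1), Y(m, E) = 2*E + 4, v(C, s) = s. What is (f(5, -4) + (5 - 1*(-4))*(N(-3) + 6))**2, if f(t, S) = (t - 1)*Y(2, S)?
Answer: 400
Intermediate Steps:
Y(m, E) = 4 + 2*E
f(t, S) = (-1 + t)*(4 + 2*S) (f(t, S) = (t - 1)*(4 + 2*S) = (-1 + t)*(4 + 2*S))
N(n) = 1 + n (N(n) = n + 1 = 1 + n)
(f(5, -4) + (5 - 1*(-4))*(N(-3) + 6))**2 = (2*(-1 + 5)*(2 - 4) + (5 - 1*(-4))*((1 - 3) + 6))**2 = (2*4*(-2) + (5 + 4)*(-2 + 6))**2 = (-16 + 9*4)**2 = (-16 + 36)**2 = 20**2 = 400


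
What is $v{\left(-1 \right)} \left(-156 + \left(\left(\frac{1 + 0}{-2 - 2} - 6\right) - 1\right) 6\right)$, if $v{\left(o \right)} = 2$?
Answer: $-399$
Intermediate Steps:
$v{\left(-1 \right)} \left(-156 + \left(\left(\frac{1 + 0}{-2 - 2} - 6\right) - 1\right) 6\right) = 2 \left(-156 + \left(\left(\frac{1 + 0}{-2 - 2} - 6\right) - 1\right) 6\right) = 2 \left(-156 + \left(\left(1 \frac{1}{-4} - 6\right) - 1\right) 6\right) = 2 \left(-156 + \left(\left(1 \left(- \frac{1}{4}\right) - 6\right) - 1\right) 6\right) = 2 \left(-156 + \left(\left(- \frac{1}{4} - 6\right) - 1\right) 6\right) = 2 \left(-156 + \left(- \frac{25}{4} - 1\right) 6\right) = 2 \left(-156 - \frac{87}{2}\right) = 2 \left(- \frac{399}{2}\right) = -399$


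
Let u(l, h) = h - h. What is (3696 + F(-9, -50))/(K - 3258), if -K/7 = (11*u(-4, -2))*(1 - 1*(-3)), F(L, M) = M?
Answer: -1823/1629 ≈ -1.1191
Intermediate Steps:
u(l, h) = 0
K = 0 (K = -7*11*0*(1 - 1*(-3)) = -0*(1 + 3) = -0*4 = -7*0 = 0)
(3696 + F(-9, -50))/(K - 3258) = (3696 - 50)/(0 - 3258) = 3646/(-3258) = 3646*(-1/3258) = -1823/1629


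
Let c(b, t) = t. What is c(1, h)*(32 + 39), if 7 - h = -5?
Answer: 852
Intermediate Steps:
h = 12 (h = 7 - 1*(-5) = 7 + 5 = 12)
c(1, h)*(32 + 39) = 12*(32 + 39) = 12*71 = 852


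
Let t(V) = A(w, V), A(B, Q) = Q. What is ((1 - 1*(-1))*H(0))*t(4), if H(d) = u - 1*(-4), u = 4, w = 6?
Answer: 64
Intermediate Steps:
t(V) = V
H(d) = 8 (H(d) = 4 - 1*(-4) = 4 + 4 = 8)
((1 - 1*(-1))*H(0))*t(4) = ((1 - 1*(-1))*8)*4 = ((1 + 1)*8)*4 = (2*8)*4 = 16*4 = 64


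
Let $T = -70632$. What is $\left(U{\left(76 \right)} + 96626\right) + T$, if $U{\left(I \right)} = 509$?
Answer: $26503$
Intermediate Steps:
$\left(U{\left(76 \right)} + 96626\right) + T = \left(509 + 96626\right) - 70632 = 97135 - 70632 = 26503$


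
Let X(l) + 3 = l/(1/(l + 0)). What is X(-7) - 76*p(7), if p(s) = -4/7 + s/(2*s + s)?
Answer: 1346/21 ≈ 64.095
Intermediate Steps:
X(l) = -3 + l² (X(l) = -3 + l/(1/(l + 0)) = -3 + l/(1/l) = -3 + l*l = -3 + l²)
p(s) = -5/21 (p(s) = -4*⅐ + s/((3*s)) = -4/7 + s*(1/(3*s)) = -4/7 + ⅓ = -5/21)
X(-7) - 76*p(7) = (-3 + (-7)²) - 76*(-5/21) = (-3 + 49) + 380/21 = 46 + 380/21 = 1346/21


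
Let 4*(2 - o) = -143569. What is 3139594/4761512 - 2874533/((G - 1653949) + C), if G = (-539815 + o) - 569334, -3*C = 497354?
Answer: 136619594693593/82649994370916 ≈ 1.6530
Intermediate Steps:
o = 143577/4 (o = 2 - ¼*(-143569) = 2 + 143569/4 = 143577/4 ≈ 35894.)
C = -497354/3 (C = -⅓*497354 = -497354/3 ≈ -1.6578e+5)
G = -4293019/4 (G = (-539815 + 143577/4) - 569334 = -2015683/4 - 569334 = -4293019/4 ≈ -1.0733e+6)
3139594/4761512 - 2874533/((G - 1653949) + C) = 3139594/4761512 - 2874533/((-4293019/4 - 1653949) - 497354/3) = 3139594*(1/4761512) - 2874533/(-10908815/4 - 497354/3) = 1569797/2380756 - 2874533/(-34715861/12) = 1569797/2380756 - 2874533*(-12/34715861) = 1569797/2380756 + 34494396/34715861 = 136619594693593/82649994370916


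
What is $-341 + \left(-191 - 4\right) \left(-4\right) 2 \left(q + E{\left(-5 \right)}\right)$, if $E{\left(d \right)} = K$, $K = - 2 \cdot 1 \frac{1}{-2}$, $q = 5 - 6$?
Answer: $-341$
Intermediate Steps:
$q = -1$ ($q = 5 - 6 = -1$)
$K = 1$ ($K = - 2 \cdot 1 \left(- \frac{1}{2}\right) = \left(-2\right) \left(- \frac{1}{2}\right) = 1$)
$E{\left(d \right)} = 1$
$-341 + \left(-191 - 4\right) \left(-4\right) 2 \left(q + E{\left(-5 \right)}\right) = -341 + \left(-191 - 4\right) \left(-4\right) 2 \left(-1 + 1\right) = -341 + \left(-191 - 4\right) \left(\left(-8\right) 0\right) = -341 - 0 = -341 + 0 = -341$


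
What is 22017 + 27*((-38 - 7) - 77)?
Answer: 18723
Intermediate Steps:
22017 + 27*((-38 - 7) - 77) = 22017 + 27*(-45 - 77) = 22017 + 27*(-122) = 22017 - 3294 = 18723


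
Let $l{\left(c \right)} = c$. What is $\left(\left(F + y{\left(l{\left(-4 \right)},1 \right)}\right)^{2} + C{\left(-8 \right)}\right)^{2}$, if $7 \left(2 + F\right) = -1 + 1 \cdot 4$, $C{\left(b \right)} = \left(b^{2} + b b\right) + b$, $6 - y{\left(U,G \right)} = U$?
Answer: $\frac{87628321}{2401} \approx 36497.0$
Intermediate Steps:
$y{\left(U,G \right)} = 6 - U$
$C{\left(b \right)} = b + 2 b^{2}$ ($C{\left(b \right)} = \left(b^{2} + b^{2}\right) + b = 2 b^{2} + b = b + 2 b^{2}$)
$F = - \frac{11}{7}$ ($F = -2 + \frac{-1 + 1 \cdot 4}{7} = -2 + \frac{-1 + 4}{7} = -2 + \frac{1}{7} \cdot 3 = -2 + \frac{3}{7} = - \frac{11}{7} \approx -1.5714$)
$\left(\left(F + y{\left(l{\left(-4 \right)},1 \right)}\right)^{2} + C{\left(-8 \right)}\right)^{2} = \left(\left(- \frac{11}{7} + \left(6 - -4\right)\right)^{2} - 8 \left(1 + 2 \left(-8\right)\right)\right)^{2} = \left(\left(- \frac{11}{7} + \left(6 + 4\right)\right)^{2} - 8 \left(1 - 16\right)\right)^{2} = \left(\left(- \frac{11}{7} + 10\right)^{2} - -120\right)^{2} = \left(\left(\frac{59}{7}\right)^{2} + 120\right)^{2} = \left(\frac{3481}{49} + 120\right)^{2} = \left(\frac{9361}{49}\right)^{2} = \frac{87628321}{2401}$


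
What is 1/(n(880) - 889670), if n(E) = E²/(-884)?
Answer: -221/196810670 ≈ -1.1229e-6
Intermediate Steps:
n(E) = -E²/884 (n(E) = E²*(-1/884) = -E²/884)
1/(n(880) - 889670) = 1/(-1/884*880² - 889670) = 1/(-1/884*774400 - 889670) = 1/(-193600/221 - 889670) = 1/(-196810670/221) = -221/196810670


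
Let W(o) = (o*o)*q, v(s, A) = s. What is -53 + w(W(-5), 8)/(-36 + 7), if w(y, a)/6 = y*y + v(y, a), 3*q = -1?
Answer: -5711/87 ≈ -65.644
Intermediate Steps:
q = -⅓ (q = (⅓)*(-1) = -⅓ ≈ -0.33333)
W(o) = -o²/3 (W(o) = (o*o)*(-⅓) = o²*(-⅓) = -o²/3)
w(y, a) = 6*y + 6*y² (w(y, a) = 6*(y*y + y) = 6*(y² + y) = 6*(y + y²) = 6*y + 6*y²)
-53 + w(W(-5), 8)/(-36 + 7) = -53 + (6*(-⅓*(-5)²)*(1 - ⅓*(-5)²))/(-36 + 7) = -53 + (6*(-⅓*25)*(1 - ⅓*25))/(-29) = -53 - 6*(-25)*(1 - 25/3)/(29*3) = -53 - 6*(-25)*(-22)/(29*3*3) = -53 - 1/29*1100/3 = -53 - 1100/87 = -5711/87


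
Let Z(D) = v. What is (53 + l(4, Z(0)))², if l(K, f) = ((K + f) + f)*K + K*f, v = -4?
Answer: 441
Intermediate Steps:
Z(D) = -4
l(K, f) = K*f + K*(K + 2*f) (l(K, f) = (K + 2*f)*K + K*f = K*(K + 2*f) + K*f = K*f + K*(K + 2*f))
(53 + l(4, Z(0)))² = (53 + 4*(4 + 3*(-4)))² = (53 + 4*(4 - 12))² = (53 + 4*(-8))² = (53 - 32)² = 21² = 441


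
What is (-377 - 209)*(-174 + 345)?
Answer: -100206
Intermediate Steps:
(-377 - 209)*(-174 + 345) = -586*171 = -100206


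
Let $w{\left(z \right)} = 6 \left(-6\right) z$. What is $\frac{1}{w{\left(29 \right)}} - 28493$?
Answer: $- \frac{29746693}{1044} \approx -28493.0$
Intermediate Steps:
$w{\left(z \right)} = - 36 z$
$\frac{1}{w{\left(29 \right)}} - 28493 = \frac{1}{\left(-36\right) 29} - 28493 = \frac{1}{-1044} - 28493 = - \frac{1}{1044} - 28493 = - \frac{29746693}{1044}$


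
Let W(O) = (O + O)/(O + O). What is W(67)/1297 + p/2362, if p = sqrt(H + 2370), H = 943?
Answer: 1/1297 + sqrt(3313)/2362 ≈ 0.025140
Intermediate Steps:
W(O) = 1 (W(O) = (2*O)/((2*O)) = (2*O)*(1/(2*O)) = 1)
p = sqrt(3313) (p = sqrt(943 + 2370) = sqrt(3313) ≈ 57.559)
W(67)/1297 + p/2362 = 1/1297 + sqrt(3313)/2362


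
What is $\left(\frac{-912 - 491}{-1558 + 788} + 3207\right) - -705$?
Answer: $\frac{3013643}{770} \approx 3913.8$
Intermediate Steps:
$\left(\frac{-912 - 491}{-1558 + 788} + 3207\right) - -705 = \left(- \frac{1403}{-770} + 3207\right) + \left(729 - 24\right) = \left(\left(-1403\right) \left(- \frac{1}{770}\right) + 3207\right) + 705 = \left(\frac{1403}{770} + 3207\right) + 705 = \frac{2470793}{770} + 705 = \frac{3013643}{770}$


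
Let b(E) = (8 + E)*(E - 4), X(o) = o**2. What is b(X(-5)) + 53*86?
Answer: 5251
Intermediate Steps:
b(E) = (-4 + E)*(8 + E) (b(E) = (8 + E)*(-4 + E) = (-4 + E)*(8 + E))
b(X(-5)) + 53*86 = (-32 + ((-5)**2)**2 + 4*(-5)**2) + 53*86 = (-32 + 25**2 + 4*25) + 4558 = (-32 + 625 + 100) + 4558 = 693 + 4558 = 5251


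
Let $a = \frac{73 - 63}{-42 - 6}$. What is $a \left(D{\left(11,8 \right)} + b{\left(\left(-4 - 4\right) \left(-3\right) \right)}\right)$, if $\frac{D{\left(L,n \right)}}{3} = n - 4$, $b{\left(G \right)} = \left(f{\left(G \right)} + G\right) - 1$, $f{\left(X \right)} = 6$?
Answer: $- \frac{205}{24} \approx -8.5417$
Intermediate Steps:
$b{\left(G \right)} = 5 + G$ ($b{\left(G \right)} = \left(6 + G\right) - 1 = 5 + G$)
$D{\left(L,n \right)} = -12 + 3 n$ ($D{\left(L,n \right)} = 3 \left(n - 4\right) = 3 \left(-4 + n\right) = -12 + 3 n$)
$a = - \frac{5}{24}$ ($a = \frac{10}{-48} = 10 \left(- \frac{1}{48}\right) = - \frac{5}{24} \approx -0.20833$)
$a \left(D{\left(11,8 \right)} + b{\left(\left(-4 - 4\right) \left(-3\right) \right)}\right) = - \frac{5 \left(\left(-12 + 3 \cdot 8\right) + \left(5 + \left(-4 - 4\right) \left(-3\right)\right)\right)}{24} = - \frac{5 \left(\left(-12 + 24\right) + \left(5 - -24\right)\right)}{24} = - \frac{5 \left(12 + \left(5 + 24\right)\right)}{24} = - \frac{5 \left(12 + 29\right)}{24} = \left(- \frac{5}{24}\right) 41 = - \frac{205}{24}$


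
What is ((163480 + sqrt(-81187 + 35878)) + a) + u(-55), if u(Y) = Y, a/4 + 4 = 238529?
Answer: 1117525 + I*sqrt(45309) ≈ 1.1175e+6 + 212.86*I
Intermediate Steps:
a = 954100 (a = -16 + 4*238529 = -16 + 954116 = 954100)
((163480 + sqrt(-81187 + 35878)) + a) + u(-55) = ((163480 + sqrt(-81187 + 35878)) + 954100) - 55 = ((163480 + sqrt(-45309)) + 954100) - 55 = ((163480 + I*sqrt(45309)) + 954100) - 55 = (1117580 + I*sqrt(45309)) - 55 = 1117525 + I*sqrt(45309)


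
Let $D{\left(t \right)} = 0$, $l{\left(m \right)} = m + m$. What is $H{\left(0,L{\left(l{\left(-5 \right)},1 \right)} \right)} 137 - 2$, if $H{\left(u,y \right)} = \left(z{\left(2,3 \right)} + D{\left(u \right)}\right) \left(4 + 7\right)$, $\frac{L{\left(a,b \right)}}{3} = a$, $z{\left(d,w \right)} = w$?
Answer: $4519$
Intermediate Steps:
$l{\left(m \right)} = 2 m$
$L{\left(a,b \right)} = 3 a$
$H{\left(u,y \right)} = 33$ ($H{\left(u,y \right)} = \left(3 + 0\right) \left(4 + 7\right) = 3 \cdot 11 = 33$)
$H{\left(0,L{\left(l{\left(-5 \right)},1 \right)} \right)} 137 - 2 = 33 \cdot 137 - 2 = 4521 - 2 = 4519$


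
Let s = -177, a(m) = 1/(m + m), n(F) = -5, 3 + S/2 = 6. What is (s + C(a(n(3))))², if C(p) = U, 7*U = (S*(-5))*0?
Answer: 31329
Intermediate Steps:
S = 6 (S = -6 + 2*6 = -6 + 12 = 6)
U = 0 (U = ((6*(-5))*0)/7 = (-30*0)/7 = (⅐)*0 = 0)
a(m) = 1/(2*m)
C(p) = 0
(s + C(a(n(3))))² = (-177 + 0)² = (-177)² = 31329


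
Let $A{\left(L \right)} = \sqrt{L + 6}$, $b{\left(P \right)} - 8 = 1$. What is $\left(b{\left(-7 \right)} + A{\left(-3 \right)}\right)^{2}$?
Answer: $\left(9 + \sqrt{3}\right)^{2} \approx 115.18$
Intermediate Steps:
$b{\left(P \right)} = 9$ ($b{\left(P \right)} = 8 + 1 = 9$)
$A{\left(L \right)} = \sqrt{6 + L}$
$\left(b{\left(-7 \right)} + A{\left(-3 \right)}\right)^{2} = \left(9 + \sqrt{6 - 3}\right)^{2} = \left(9 + \sqrt{3}\right)^{2}$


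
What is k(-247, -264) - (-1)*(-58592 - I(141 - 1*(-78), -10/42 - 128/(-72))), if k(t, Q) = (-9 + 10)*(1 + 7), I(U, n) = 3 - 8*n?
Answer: -3690205/63 ≈ -58575.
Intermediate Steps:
k(t, Q) = 8 (k(t, Q) = 1*8 = 8)
k(-247, -264) - (-1)*(-58592 - I(141 - 1*(-78), -10/42 - 128/(-72))) = 8 - (-1)*(-58592 - (3 - 8*(-10/42 - 128/(-72)))) = 8 - (-1)*(-58592 - (3 - 8*(-10*1/42 - 128*(-1/72)))) = 8 - (-1)*(-58592 - (3 - 8*(-5/21 + 16/9))) = 8 - (-1)*(-58592 - (3 - 8*97/63)) = 8 - (-1)*(-58592 - (3 - 776/63)) = 8 - (-1)*(-58592 - 1*(-587/63)) = 8 - (-1)*(-58592 + 587/63) = 8 - (-1)*(-3690709)/63 = 8 - 1*3690709/63 = 8 - 3690709/63 = -3690205/63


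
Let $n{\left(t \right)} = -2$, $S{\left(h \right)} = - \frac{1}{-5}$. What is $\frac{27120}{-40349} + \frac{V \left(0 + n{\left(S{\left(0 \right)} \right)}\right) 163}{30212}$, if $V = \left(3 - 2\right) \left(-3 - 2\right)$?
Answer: $- \frac{376790285}{609511994} \approx -0.61818$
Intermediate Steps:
$S{\left(h \right)} = \frac{1}{5}$ ($S{\left(h \right)} = \left(-1\right) \left(- \frac{1}{5}\right) = \frac{1}{5}$)
$V = -5$ ($V = 1 \left(-5\right) = -5$)
$\frac{27120}{-40349} + \frac{V \left(0 + n{\left(S{\left(0 \right)} \right)}\right) 163}{30212} = \frac{27120}{-40349} + \frac{- 5 \left(0 - 2\right) 163}{30212} = 27120 \left(- \frac{1}{40349}\right) + \left(-5\right) \left(-2\right) 163 \cdot \frac{1}{30212} = - \frac{27120}{40349} + 10 \cdot 163 \cdot \frac{1}{30212} = - \frac{27120}{40349} + 1630 \cdot \frac{1}{30212} = - \frac{27120}{40349} + \frac{815}{15106} = - \frac{376790285}{609511994}$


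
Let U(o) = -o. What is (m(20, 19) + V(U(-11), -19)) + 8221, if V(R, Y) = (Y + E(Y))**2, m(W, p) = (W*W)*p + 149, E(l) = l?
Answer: 17414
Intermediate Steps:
m(W, p) = 149 + p*W**2 (m(W, p) = W**2*p + 149 = p*W**2 + 149 = 149 + p*W**2)
V(R, Y) = 4*Y**2 (V(R, Y) = (Y + Y)**2 = (2*Y)**2 = 4*Y**2)
(m(20, 19) + V(U(-11), -19)) + 8221 = ((149 + 19*20**2) + 4*(-19)**2) + 8221 = ((149 + 19*400) + 4*361) + 8221 = ((149 + 7600) + 1444) + 8221 = (7749 + 1444) + 8221 = 9193 + 8221 = 17414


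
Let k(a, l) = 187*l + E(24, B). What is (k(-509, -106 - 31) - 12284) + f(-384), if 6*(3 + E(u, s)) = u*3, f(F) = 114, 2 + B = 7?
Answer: -37780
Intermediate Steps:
B = 5 (B = -2 + 7 = 5)
E(u, s) = -3 + u/2 (E(u, s) = -3 + (u*3)/6 = -3 + (3*u)/6 = -3 + u/2)
k(a, l) = 9 + 187*l (k(a, l) = 187*l + (-3 + (½)*24) = 187*l + (-3 + 12) = 187*l + 9 = 9 + 187*l)
(k(-509, -106 - 31) - 12284) + f(-384) = ((9 + 187*(-106 - 31)) - 12284) + 114 = ((9 + 187*(-137)) - 12284) + 114 = ((9 - 25619) - 12284) + 114 = (-25610 - 12284) + 114 = -37894 + 114 = -37780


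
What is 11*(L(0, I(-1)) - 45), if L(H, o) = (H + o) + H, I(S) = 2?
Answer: -473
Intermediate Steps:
L(H, o) = o + 2*H
11*(L(0, I(-1)) - 45) = 11*((2 + 2*0) - 45) = 11*((2 + 0) - 45) = 11*(2 - 45) = 11*(-43) = -473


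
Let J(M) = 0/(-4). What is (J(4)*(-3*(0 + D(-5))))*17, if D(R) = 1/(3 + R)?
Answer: 0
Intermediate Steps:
J(M) = 0 (J(M) = 0*(-¼) = 0)
(J(4)*(-3*(0 + D(-5))))*17 = (0*(-3*(0 + 1/(3 - 5))))*17 = (0*(-3*(0 + 1/(-2))))*17 = (0*(-3*(0 - ½)))*17 = (0*(-3*(-½)))*17 = (0*(3/2))*17 = 0*17 = 0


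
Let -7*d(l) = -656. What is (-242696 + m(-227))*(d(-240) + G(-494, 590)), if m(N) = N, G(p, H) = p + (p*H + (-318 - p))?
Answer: 495997752170/7 ≈ 7.0857e+10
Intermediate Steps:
d(l) = 656/7 (d(l) = -⅐*(-656) = 656/7)
G(p, H) = -318 + H*p (G(p, H) = p + (H*p + (-318 - p)) = p + (-318 - p + H*p) = -318 + H*p)
(-242696 + m(-227))*(d(-240) + G(-494, 590)) = (-242696 - 227)*(656/7 + (-318 + 590*(-494))) = -242923*(656/7 + (-318 - 291460)) = -242923*(656/7 - 291778) = -242923*(-2041790/7) = 495997752170/7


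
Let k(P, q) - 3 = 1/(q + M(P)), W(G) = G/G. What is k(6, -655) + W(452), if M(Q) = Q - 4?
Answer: 2611/653 ≈ 3.9985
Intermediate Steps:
M(Q) = -4 + Q
W(G) = 1
k(P, q) = 3 + 1/(-4 + P + q) (k(P, q) = 3 + 1/(q + (-4 + P)) = 3 + 1/(-4 + P + q))
k(6, -655) + W(452) = (-11 + 3*6 + 3*(-655))/(-4 + 6 - 655) + 1 = (-11 + 18 - 1965)/(-653) + 1 = -1/653*(-1958) + 1 = 1958/653 + 1 = 2611/653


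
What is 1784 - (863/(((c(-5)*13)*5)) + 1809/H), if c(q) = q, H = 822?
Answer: 158905687/89050 ≈ 1784.5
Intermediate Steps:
1784 - (863/(((c(-5)*13)*5)) + 1809/H) = 1784 - (863/((-5*13*5)) + 1809/822) = 1784 - (863/((-65*5)) + 1809*(1/822)) = 1784 - (863/(-325) + 603/274) = 1784 - (863*(-1/325) + 603/274) = 1784 - (-863/325 + 603/274) = 1784 - 1*(-40487/89050) = 1784 + 40487/89050 = 158905687/89050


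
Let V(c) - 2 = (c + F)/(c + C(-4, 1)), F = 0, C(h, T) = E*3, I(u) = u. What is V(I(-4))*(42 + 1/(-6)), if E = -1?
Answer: 753/7 ≈ 107.57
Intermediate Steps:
C(h, T) = -3 (C(h, T) = -1*3 = -3)
V(c) = 2 + c/(-3 + c) (V(c) = 2 + (c + 0)/(c - 3) = 2 + c/(-3 + c))
V(I(-4))*(42 + 1/(-6)) = (3*(-2 - 4)/(-3 - 4))*(42 + 1/(-6)) = (3*(-6)/(-7))*(42 - 1/6) = (3*(-1/7)*(-6))*(251/6) = (18/7)*(251/6) = 753/7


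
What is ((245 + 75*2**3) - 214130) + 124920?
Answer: -88365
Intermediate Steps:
((245 + 75*2**3) - 214130) + 124920 = ((245 + 75*8) - 214130) + 124920 = ((245 + 600) - 214130) + 124920 = (845 - 214130) + 124920 = -213285 + 124920 = -88365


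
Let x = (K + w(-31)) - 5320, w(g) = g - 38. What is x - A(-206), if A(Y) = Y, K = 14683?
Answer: 9500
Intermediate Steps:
w(g) = -38 + g
x = 9294 (x = (14683 + (-38 - 31)) - 5320 = (14683 - 69) - 5320 = 14614 - 5320 = 9294)
x - A(-206) = 9294 - 1*(-206) = 9294 + 206 = 9500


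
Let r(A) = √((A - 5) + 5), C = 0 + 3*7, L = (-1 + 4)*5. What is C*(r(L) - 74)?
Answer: -1554 + 21*√15 ≈ -1472.7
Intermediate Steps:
L = 15 (L = 3*5 = 15)
C = 21 (C = 0 + 21 = 21)
r(A) = √A (r(A) = √((-5 + A) + 5) = √A)
C*(r(L) - 74) = 21*(√15 - 74) = 21*(-74 + √15) = -1554 + 21*√15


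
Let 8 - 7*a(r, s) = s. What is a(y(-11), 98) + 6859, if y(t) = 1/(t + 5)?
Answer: 47923/7 ≈ 6846.1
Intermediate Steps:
y(t) = 1/(5 + t)
a(r, s) = 8/7 - s/7
a(y(-11), 98) + 6859 = (8/7 - ⅐*98) + 6859 = (8/7 - 14) + 6859 = -90/7 + 6859 = 47923/7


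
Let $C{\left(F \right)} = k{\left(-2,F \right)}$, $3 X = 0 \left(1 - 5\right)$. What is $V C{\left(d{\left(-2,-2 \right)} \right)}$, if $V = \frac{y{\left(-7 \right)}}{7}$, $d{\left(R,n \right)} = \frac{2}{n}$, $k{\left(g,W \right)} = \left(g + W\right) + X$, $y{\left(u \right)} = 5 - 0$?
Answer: $- \frac{15}{7} \approx -2.1429$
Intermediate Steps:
$y{\left(u \right)} = 5$ ($y{\left(u \right)} = 5 + 0 = 5$)
$X = 0$ ($X = \frac{0 \left(1 - 5\right)}{3} = \frac{0 \left(-4\right)}{3} = \frac{1}{3} \cdot 0 = 0$)
$k{\left(g,W \right)} = W + g$ ($k{\left(g,W \right)} = \left(g + W\right) + 0 = \left(W + g\right) + 0 = W + g$)
$V = \frac{5}{7} \approx 0.71429$
$C{\left(F \right)} = -2 + F$ ($C{\left(F \right)} = F - 2 = -2 + F$)
$V C{\left(d{\left(-2,-2 \right)} \right)} = \frac{5 \left(-2 + \frac{2}{-2}\right)}{7} = \frac{5 \left(-2 + 2 \left(- \frac{1}{2}\right)\right)}{7} = \frac{5 \left(-2 - 1\right)}{7} = \frac{5}{7} \left(-3\right) = - \frac{15}{7}$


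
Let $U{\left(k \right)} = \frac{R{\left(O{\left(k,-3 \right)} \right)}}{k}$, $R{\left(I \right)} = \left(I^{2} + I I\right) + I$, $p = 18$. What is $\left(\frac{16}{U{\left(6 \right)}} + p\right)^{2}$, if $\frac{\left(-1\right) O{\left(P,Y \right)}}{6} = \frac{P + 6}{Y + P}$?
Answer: $\frac{722500}{2209} \approx 327.07$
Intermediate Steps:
$O{\left(P,Y \right)} = - \frac{6 \left(6 + P\right)}{P + Y}$ ($O{\left(P,Y \right)} = - 6 \frac{P + 6}{Y + P} = - 6 \frac{6 + P}{P + Y} = - \frac{6 \left(6 + P\right)}{P + Y}$)
$R{\left(I \right)} = I + 2 I^{2}$ ($R{\left(I \right)} = \left(I^{2} + I^{2}\right) + I = 2 I^{2} + I = I + 2 I^{2}$)
$U{\left(k \right)} = \frac{6 \left(1 + \frac{12 \left(-6 - k\right)}{-3 + k}\right) \left(-6 - k\right)}{k \left(-3 + k\right)}$ ($U{\left(k \right)} = \frac{\frac{6 \left(-6 - k\right)}{k - 3} \left(1 + 2 \frac{6 \left(-6 - k\right)}{k - 3}\right)}{k} = \frac{\frac{6 \left(-6 - k\right)}{-3 + k} \left(1 + 2 \frac{6 \left(-6 - k\right)}{-3 + k}\right)}{k} = \frac{\frac{6 \left(-6 - k\right)}{-3 + k} \left(1 + \frac{12 \left(-6 - k\right)}{-3 + k}\right)}{k} = \frac{6 \frac{1}{-3 + k} \left(1 + \frac{12 \left(-6 - k\right)}{-3 + k}\right) \left(-6 - k\right)}{k} = \frac{6 \left(1 + \frac{12 \left(-6 - k\right)}{-3 + k}\right) \left(-6 - k\right)}{k \left(-3 + k\right)}$)
$\left(\frac{16}{U{\left(6 \right)}} + p\right)^{2} = \left(\frac{16}{6 \cdot \frac{1}{6} \frac{1}{\left(-3 + 6\right)^{2}} \left(6 + 6\right) \left(75 + 11 \cdot 6\right)} + 18\right)^{2} = \left(\frac{16}{6 \cdot \frac{1}{6} \cdot \frac{1}{9} \cdot 12 \left(75 + 66\right)} + 18\right)^{2} = \left(\frac{16}{6 \cdot \frac{1}{6} \cdot \frac{1}{9} \cdot 12 \cdot 141} + 18\right)^{2} = \left(\frac{16}{188} + 18\right)^{2} = \left(16 \cdot \frac{1}{188} + 18\right)^{2} = \left(\frac{4}{47} + 18\right)^{2} = \left(\frac{850}{47}\right)^{2} = \frac{722500}{2209}$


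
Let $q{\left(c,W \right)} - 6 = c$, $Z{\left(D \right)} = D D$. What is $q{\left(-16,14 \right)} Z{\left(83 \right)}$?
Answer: $-68890$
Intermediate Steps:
$Z{\left(D \right)} = D^{2}$
$q{\left(c,W \right)} = 6 + c$
$q{\left(-16,14 \right)} Z{\left(83 \right)} = \left(6 - 16\right) 83^{2} = \left(-10\right) 6889 = -68890$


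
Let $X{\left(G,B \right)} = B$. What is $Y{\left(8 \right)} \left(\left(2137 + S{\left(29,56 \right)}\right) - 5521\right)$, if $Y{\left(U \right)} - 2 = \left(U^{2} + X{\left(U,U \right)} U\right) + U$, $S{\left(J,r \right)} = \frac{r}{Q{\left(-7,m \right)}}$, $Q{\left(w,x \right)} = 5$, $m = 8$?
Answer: $- \frac{2327232}{5} \approx -4.6545 \cdot 10^{5}$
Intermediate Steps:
$S{\left(J,r \right)} = \frac{r}{5}$
$Y{\left(U \right)} = 2 + U + 2 U^{2}$ ($Y{\left(U \right)} = 2 + \left(\left(U^{2} + U U\right) + U\right) = 2 + \left(\left(U^{2} + U^{2}\right) + U\right) = 2 + \left(2 U^{2} + U\right) = 2 + \left(U + 2 U^{2}\right) = 2 + U + 2 U^{2}$)
$Y{\left(8 \right)} \left(\left(2137 + S{\left(29,56 \right)}\right) - 5521\right) = \left(2 + 8 + 2 \cdot 8^{2}\right) \left(\left(2137 + \frac{1}{5} \cdot 56\right) - 5521\right) = \left(2 + 8 + 2 \cdot 64\right) \left(\left(2137 + \frac{56}{5}\right) - 5521\right) = \left(2 + 8 + 128\right) \left(\frac{10741}{5} - 5521\right) = 138 \left(- \frac{16864}{5}\right) = - \frac{2327232}{5}$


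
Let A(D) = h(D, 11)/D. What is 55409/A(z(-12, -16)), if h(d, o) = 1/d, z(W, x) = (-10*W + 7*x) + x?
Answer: 3546176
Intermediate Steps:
z(W, x) = -10*W + 8*x
A(D) = D⁻² (A(D) = 1/(D*D) = D⁻²)
55409/A(z(-12, -16)) = 55409/((-10*(-12) + 8*(-16))⁻²) = 55409/((120 - 128)⁻²) = 55409/((-8)⁻²) = 55409/(1/64) = 55409*64 = 3546176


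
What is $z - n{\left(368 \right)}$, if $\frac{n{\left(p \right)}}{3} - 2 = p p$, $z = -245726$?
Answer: $-652004$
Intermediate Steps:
$n{\left(p \right)} = 6 + 3 p^{2}$ ($n{\left(p \right)} = 6 + 3 p p = 6 + 3 p^{2}$)
$z - n{\left(368 \right)} = -245726 - \left(6 + 3 \cdot 368^{2}\right) = -245726 - \left(6 + 3 \cdot 135424\right) = -245726 - \left(6 + 406272\right) = -245726 - 406278 = -652004$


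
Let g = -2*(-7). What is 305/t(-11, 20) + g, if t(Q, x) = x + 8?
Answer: 697/28 ≈ 24.893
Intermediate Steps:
t(Q, x) = 8 + x
g = 14
305/t(-11, 20) + g = 305/(8 + 20) + 14 = 305/28 + 14 = 697/28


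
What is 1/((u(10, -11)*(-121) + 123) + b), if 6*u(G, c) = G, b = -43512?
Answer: -3/130772 ≈ -2.2941e-5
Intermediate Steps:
u(G, c) = G/6
1/((u(10, -11)*(-121) + 123) + b) = 1/((((1/6)*10)*(-121) + 123) - 43512) = 1/(((5/3)*(-121) + 123) - 43512) = 1/((-605/3 + 123) - 43512) = 1/(-236/3 - 43512) = 1/(-130772/3) = -3/130772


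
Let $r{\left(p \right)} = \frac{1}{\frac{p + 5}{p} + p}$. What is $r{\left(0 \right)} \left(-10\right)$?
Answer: $0$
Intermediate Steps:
$r{\left(p \right)} = \frac{1}{p + \frac{5 + p}{p}}$ ($r{\left(p \right)} = \frac{1}{\frac{5 + p}{p} + p} = \frac{1}{p + \frac{5 + p}{p}}$)
$r{\left(0 \right)} \left(-10\right) = \frac{0}{5 + 0 + 0^{2}} \left(-10\right) = \frac{0}{5 + 0 + 0} \left(-10\right) = \frac{0}{5} \left(-10\right) = 0 \cdot \frac{1}{5} \left(-10\right) = 0 \left(-10\right) = 0$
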